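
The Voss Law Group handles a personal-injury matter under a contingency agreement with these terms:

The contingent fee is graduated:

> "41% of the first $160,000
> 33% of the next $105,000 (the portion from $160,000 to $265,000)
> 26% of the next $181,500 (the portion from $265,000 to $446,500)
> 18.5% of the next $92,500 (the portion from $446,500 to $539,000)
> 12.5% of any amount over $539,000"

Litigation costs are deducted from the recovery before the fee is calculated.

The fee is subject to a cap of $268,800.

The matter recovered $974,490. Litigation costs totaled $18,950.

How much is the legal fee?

$216,620.00

Fee base (net of costs): $974,490 − $18,950 = $955,540
First $160,000 at 41% = $65,600.00
Next $105,000 at 33% = $34,650.00
Next $181,500 at 26% = $47,190.00
Next $92,500 at 18.5% = $17,112.50
Remaining $416,540 at 12.5% = $52,067.50
Fee: $65,600.00 + $34,650.00 + $47,190.00 + $17,112.50 + $52,067.50 = $216,620.00
$216,620.00 is under the $268,800 cap.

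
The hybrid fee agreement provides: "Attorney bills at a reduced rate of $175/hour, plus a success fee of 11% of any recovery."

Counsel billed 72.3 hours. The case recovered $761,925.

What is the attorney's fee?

$96,464.25

Hourly: 72.3 × $175 = $12,652.50
Success fee: 11% of $761,925 = $83,811.75
Total: $12,652.50 + $83,811.75 = $96,464.25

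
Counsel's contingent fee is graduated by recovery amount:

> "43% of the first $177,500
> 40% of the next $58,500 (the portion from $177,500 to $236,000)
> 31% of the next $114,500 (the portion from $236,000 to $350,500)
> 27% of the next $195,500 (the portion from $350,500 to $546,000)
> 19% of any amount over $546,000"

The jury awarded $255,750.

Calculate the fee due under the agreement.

First $177,500 at 43% = $76,325.00
Next $58,500 at 40% = $23,400.00
Remaining $19,750 at 31% = $6,122.50
Fee: $76,325.00 + $23,400.00 + $6,122.50 = $105,847.50

$105,847.50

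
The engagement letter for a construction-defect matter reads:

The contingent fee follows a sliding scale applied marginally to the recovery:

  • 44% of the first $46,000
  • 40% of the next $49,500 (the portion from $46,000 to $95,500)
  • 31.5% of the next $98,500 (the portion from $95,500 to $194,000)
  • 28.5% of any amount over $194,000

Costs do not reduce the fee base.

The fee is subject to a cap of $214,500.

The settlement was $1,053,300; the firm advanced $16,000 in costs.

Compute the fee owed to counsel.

$214,500.00

Fee base is the gross recovery, $1,053,300; costs are reimbursed separately.
First $46,000 at 44% = $20,240.00
Next $49,500 at 40% = $19,800.00
Next $98,500 at 31.5% = $31,027.50
Remaining $859,300 at 28.5% = $244,900.50
Fee: $20,240.00 + $19,800.00 + $31,027.50 + $244,900.50 = $315,968.00
$315,968.00 exceeds the $214,500 cap, so the fee is capped at $214,500.00.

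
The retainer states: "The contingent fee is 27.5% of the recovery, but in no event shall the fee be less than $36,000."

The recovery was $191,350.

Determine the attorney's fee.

27.5% of $191,350 = $52,621.25
That exceeds the $36,000 minimum.

$52,621.25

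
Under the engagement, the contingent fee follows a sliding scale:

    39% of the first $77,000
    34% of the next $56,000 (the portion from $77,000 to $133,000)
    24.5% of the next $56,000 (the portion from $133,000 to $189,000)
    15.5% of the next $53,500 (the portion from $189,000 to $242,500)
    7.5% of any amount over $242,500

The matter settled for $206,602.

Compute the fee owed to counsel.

$65,518.31

First $77,000 at 39% = $30,030.00
Next $56,000 at 34% = $19,040.00
Next $56,000 at 24.5% = $13,720.00
Remaining $17,602 at 15.5% = $2,728.31
Fee: $30,030.00 + $19,040.00 + $13,720.00 + $2,728.31 = $65,518.31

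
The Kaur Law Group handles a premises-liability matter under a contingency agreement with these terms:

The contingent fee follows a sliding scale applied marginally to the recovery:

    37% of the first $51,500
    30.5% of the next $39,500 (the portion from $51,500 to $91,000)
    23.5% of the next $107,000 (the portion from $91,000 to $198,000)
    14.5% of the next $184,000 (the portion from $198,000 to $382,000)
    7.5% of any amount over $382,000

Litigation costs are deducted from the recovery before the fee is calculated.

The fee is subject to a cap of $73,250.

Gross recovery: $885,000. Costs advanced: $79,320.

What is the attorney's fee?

$73,250.00

Fee base (net of costs): $885,000 − $79,320 = $805,680
First $51,500 at 37% = $19,055.00
Next $39,500 at 30.5% = $12,047.50
Next $107,000 at 23.5% = $25,145.00
Next $184,000 at 14.5% = $26,680.00
Remaining $423,680 at 7.5% = $31,776.00
Fee: $19,055.00 + $12,047.50 + $25,145.00 + $26,680.00 + $31,776.00 = $114,703.50
$114,703.50 exceeds the $73,250 cap, so the fee is capped at $73,250.00.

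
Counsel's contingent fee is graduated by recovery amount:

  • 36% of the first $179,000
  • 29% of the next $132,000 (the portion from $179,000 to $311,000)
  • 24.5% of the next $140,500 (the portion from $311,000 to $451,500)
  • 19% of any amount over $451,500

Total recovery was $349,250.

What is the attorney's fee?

$112,091.25

First $179,000 at 36% = $64,440.00
Next $132,000 at 29% = $38,280.00
Remaining $38,250 at 24.5% = $9,371.25
Fee: $64,440.00 + $38,280.00 + $9,371.25 = $112,091.25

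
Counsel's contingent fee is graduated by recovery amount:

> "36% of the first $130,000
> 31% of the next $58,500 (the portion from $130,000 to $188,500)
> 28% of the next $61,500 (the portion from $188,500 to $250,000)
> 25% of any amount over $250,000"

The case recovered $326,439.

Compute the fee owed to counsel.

$101,264.75

First $130,000 at 36% = $46,800.00
Next $58,500 at 31% = $18,135.00
Next $61,500 at 28% = $17,220.00
Remaining $76,439 at 25% = $19,109.75
Fee: $46,800.00 + $18,135.00 + $17,220.00 + $19,109.75 = $101,264.75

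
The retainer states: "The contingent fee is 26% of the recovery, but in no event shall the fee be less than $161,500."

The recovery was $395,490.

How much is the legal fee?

$161,500.00

26% of $395,490 = $102,827.40
That is below the $161,500 minimum, so the minimum applies.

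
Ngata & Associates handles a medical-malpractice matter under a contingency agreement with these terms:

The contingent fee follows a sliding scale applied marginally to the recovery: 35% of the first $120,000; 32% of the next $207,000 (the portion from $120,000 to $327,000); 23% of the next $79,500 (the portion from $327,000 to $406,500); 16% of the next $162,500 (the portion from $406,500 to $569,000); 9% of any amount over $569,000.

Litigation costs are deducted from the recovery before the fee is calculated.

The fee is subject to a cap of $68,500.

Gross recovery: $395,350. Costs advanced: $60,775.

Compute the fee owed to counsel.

$68,500.00

Fee base (net of costs): $395,350 − $60,775 = $334,575
First $120,000 at 35% = $42,000.00
Next $207,000 at 32% = $66,240.00
Remaining $7,575 at 23% = $1,742.25
Fee: $42,000.00 + $66,240.00 + $1,742.25 = $109,982.25
$109,982.25 exceeds the $68,500 cap, so the fee is capped at $68,500.00.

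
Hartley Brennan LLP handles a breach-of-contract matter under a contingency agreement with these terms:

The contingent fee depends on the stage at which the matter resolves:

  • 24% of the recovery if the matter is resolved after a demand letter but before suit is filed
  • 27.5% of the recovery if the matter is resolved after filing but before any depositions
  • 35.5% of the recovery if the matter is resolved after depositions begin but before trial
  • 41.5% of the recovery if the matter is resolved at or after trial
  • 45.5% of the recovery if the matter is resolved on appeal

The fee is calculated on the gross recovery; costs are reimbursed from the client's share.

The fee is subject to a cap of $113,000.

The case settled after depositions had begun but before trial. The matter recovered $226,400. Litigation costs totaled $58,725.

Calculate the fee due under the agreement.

$80,372.00

Fee base is the gross recovery, $226,400; costs are reimbursed separately.
The matter settled after depositions had begun but before trial, so the 35.5% rate applies.
$226,400 × 35.5% = $80,372.00
$80,372.00 is under the $113,000 cap.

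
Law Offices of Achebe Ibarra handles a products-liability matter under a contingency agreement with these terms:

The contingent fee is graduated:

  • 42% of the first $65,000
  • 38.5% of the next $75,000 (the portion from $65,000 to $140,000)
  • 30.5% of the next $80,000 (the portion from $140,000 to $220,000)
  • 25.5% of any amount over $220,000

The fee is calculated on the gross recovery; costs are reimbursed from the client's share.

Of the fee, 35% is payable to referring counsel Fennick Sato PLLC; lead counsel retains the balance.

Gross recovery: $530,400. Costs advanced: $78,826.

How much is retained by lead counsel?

Fee base is the gross recovery, $530,400; costs are reimbursed separately.
First $65,000 at 42% = $27,300.00
Next $75,000 at 38.5% = $28,875.00
Next $80,000 at 30.5% = $24,400.00
Remaining $310,400 at 25.5% = $79,152.00
Fee: $27,300.00 + $28,875.00 + $24,400.00 + $79,152.00 = $159,727.00
Referral share: 35% of $159,727.00 = $55,904.45; lead counsel retains $159,727.00 − $55,904.45 = $103,822.55.

$103,822.55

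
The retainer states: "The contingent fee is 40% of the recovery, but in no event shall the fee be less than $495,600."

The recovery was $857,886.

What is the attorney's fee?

$495,600.00

40% of $857,886 = $343,154.40
That is below the $495,600 minimum, so the minimum applies.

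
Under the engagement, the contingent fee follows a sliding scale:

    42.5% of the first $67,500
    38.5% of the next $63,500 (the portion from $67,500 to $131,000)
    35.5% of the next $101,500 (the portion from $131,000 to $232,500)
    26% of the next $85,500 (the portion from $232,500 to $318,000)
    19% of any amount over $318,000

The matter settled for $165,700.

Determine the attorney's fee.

$65,453.50

First $67,500 at 42.5% = $28,687.50
Next $63,500 at 38.5% = $24,447.50
Remaining $34,700 at 35.5% = $12,318.50
Fee: $28,687.50 + $24,447.50 + $12,318.50 = $65,453.50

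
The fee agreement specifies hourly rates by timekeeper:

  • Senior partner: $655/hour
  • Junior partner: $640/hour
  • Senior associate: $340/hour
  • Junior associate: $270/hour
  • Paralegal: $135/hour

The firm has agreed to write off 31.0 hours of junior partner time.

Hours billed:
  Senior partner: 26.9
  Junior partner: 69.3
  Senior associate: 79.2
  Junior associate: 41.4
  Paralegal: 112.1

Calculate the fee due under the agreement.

Senior partner: 26.9 × $655 = $17,619.50
Junior partner: 69.3 × $640 = $44,352.00
Senior associate: 79.2 × $340 = $26,928.00
Junior associate: 41.4 × $270 = $11,178.00
Paralegal: 112.1 × $135 = $15,133.50
Subtotal: $115,211.00
Write-off: 31.0 × $640 = $19,840.00
Total: $115,211.00 − $19,840.00 = $95,371.00

$95,371.00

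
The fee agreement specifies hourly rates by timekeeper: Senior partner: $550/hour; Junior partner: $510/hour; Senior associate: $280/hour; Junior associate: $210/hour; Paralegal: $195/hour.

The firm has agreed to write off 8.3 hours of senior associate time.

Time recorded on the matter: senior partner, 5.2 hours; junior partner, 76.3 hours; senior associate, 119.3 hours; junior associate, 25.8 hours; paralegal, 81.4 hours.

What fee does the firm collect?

$94,144.00

Senior partner: 5.2 × $550 = $2,860.00
Junior partner: 76.3 × $510 = $38,913.00
Senior associate: 119.3 × $280 = $33,404.00
Junior associate: 25.8 × $210 = $5,418.00
Paralegal: 81.4 × $195 = $15,873.00
Subtotal: $96,468.00
Write-off: 8.3 × $280 = $2,324.00
Total: $96,468.00 − $2,324.00 = $94,144.00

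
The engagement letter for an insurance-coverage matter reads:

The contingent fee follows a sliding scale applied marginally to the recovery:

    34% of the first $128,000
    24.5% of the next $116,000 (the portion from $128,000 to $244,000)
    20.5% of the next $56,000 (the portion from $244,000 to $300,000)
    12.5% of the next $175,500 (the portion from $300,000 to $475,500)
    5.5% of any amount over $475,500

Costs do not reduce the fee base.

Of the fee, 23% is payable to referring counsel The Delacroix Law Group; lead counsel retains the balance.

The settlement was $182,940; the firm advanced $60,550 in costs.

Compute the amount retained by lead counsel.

$43,874.83

Fee base is the gross recovery, $182,940; costs are reimbursed separately.
First $128,000 at 34% = $43,520.00
Remaining $54,940 at 24.5% = $13,460.30
Fee: $43,520.00 + $13,460.30 = $56,980.30
Referral share: 23% of $56,980.30 = $13,105.47; lead counsel retains $56,980.30 − $13,105.47 = $43,874.83.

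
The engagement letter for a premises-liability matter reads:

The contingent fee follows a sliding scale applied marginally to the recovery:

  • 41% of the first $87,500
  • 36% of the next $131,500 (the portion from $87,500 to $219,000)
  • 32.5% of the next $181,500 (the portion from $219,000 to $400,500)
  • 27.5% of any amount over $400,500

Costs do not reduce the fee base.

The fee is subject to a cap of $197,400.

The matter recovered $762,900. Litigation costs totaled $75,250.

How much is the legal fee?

Fee base is the gross recovery, $762,900; costs are reimbursed separately.
First $87,500 at 41% = $35,875.00
Next $131,500 at 36% = $47,340.00
Next $181,500 at 32.5% = $58,987.50
Remaining $362,400 at 27.5% = $99,660.00
Fee: $35,875.00 + $47,340.00 + $58,987.50 + $99,660.00 = $241,862.50
$241,862.50 exceeds the $197,400 cap, so the fee is capped at $197,400.00.

$197,400.00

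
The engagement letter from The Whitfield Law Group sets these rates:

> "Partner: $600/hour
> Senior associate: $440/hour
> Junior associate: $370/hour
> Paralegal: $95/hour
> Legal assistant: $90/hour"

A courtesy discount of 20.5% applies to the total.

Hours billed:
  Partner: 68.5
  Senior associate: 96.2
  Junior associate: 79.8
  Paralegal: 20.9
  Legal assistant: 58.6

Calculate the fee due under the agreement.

Partner: 68.5 × $600 = $41,100.00
Senior associate: 96.2 × $440 = $42,328.00
Junior associate: 79.8 × $370 = $29,526.00
Paralegal: 20.9 × $95 = $1,985.50
Legal assistant: 58.6 × $90 = $5,274.00
Subtotal: $120,213.50
Less 20.5% discount: −$24,643.77
Total: $120,213.50 − $24,643.77 = $95,569.73

$95,569.73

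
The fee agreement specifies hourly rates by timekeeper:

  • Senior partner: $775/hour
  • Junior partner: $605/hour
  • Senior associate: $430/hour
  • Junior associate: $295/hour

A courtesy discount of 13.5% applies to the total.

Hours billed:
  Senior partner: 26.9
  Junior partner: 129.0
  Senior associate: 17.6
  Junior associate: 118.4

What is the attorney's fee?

Senior partner: 26.9 × $775 = $20,847.50
Junior partner: 129.0 × $605 = $78,045.00
Senior associate: 17.6 × $430 = $7,568.00
Junior associate: 118.4 × $295 = $34,928.00
Subtotal: $141,388.50
Less 13.5% discount: −$19,087.45
Total: $141,388.50 − $19,087.45 = $122,301.05

$122,301.05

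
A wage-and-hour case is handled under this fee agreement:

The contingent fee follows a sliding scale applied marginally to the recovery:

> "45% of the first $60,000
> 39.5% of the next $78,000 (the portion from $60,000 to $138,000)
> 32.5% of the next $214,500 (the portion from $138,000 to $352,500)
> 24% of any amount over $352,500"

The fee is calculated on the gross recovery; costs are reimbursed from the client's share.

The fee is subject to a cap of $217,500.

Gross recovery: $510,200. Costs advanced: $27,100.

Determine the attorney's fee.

$165,370.50

Fee base is the gross recovery, $510,200; costs are reimbursed separately.
First $60,000 at 45% = $27,000.00
Next $78,000 at 39.5% = $30,810.00
Next $214,500 at 32.5% = $69,712.50
Remaining $157,700 at 24% = $37,848.00
Fee: $27,000.00 + $30,810.00 + $69,712.50 + $37,848.00 = $165,370.50
$165,370.50 is under the $217,500 cap.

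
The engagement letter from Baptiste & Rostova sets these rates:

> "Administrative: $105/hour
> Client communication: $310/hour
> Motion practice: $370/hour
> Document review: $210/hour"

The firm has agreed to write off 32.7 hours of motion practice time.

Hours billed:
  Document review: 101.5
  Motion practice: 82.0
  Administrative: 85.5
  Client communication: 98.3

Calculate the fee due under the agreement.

Administrative: 85.5 × $105 = $8,977.50
Client communication: 98.3 × $310 = $30,473.00
Motion practice: 82.0 × $370 = $30,340.00
Document review: 101.5 × $210 = $21,315.00
Subtotal: $91,105.50
Write-off: 32.7 × $370 = $12,099.00
Total: $91,105.50 − $12,099.00 = $79,006.50

$79,006.50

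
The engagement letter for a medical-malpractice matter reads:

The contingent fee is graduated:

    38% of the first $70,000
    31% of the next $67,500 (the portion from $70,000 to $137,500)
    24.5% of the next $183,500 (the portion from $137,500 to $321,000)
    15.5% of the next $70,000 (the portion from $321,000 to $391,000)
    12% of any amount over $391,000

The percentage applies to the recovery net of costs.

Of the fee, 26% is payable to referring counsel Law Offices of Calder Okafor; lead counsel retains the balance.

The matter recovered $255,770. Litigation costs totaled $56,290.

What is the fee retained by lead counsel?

Fee base (net of costs): $255,770 − $56,290 = $199,480
First $70,000 at 38% = $26,600.00
Next $67,500 at 31% = $20,925.00
Remaining $61,980 at 24.5% = $15,185.10
Fee: $26,600.00 + $20,925.00 + $15,185.10 = $62,710.10
Referral share: 26% of $62,710.10 = $16,304.63; lead counsel retains $62,710.10 − $16,304.63 = $46,405.47.

$46,405.47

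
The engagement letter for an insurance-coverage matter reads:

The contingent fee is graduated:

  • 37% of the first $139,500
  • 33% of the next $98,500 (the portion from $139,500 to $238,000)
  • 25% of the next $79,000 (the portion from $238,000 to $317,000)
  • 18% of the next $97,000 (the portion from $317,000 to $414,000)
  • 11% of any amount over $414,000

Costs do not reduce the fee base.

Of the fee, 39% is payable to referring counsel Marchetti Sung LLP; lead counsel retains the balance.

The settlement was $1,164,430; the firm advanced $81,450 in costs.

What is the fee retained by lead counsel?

$124,365.15

Fee base is the gross recovery, $1,164,430; costs are reimbursed separately.
First $139,500 at 37% = $51,615.00
Next $98,500 at 33% = $32,505.00
Next $79,000 at 25% = $19,750.00
Next $97,000 at 18% = $17,460.00
Remaining $750,430 at 11% = $82,547.30
Fee: $51,615.00 + $32,505.00 + $19,750.00 + $17,460.00 + $82,547.30 = $203,877.30
Referral share: 39% of $203,877.30 = $79,512.15; lead counsel retains $203,877.30 − $79,512.15 = $124,365.15.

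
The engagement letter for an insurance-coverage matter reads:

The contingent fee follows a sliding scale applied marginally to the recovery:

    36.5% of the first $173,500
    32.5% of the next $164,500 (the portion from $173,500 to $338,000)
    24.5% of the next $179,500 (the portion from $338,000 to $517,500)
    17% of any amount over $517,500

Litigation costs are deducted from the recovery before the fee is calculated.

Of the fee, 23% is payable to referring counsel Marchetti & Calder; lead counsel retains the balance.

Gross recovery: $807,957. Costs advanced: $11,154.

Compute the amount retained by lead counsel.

Fee base (net of costs): $807,957 − $11,154 = $796,803
First $173,500 at 36.5% = $63,327.50
Next $164,500 at 32.5% = $53,462.50
Next $179,500 at 24.5% = $43,977.50
Remaining $279,303 at 17% = $47,481.51
Fee: $63,327.50 + $53,462.50 + $43,977.50 + $47,481.51 = $208,249.01
Referral share: 23% of $208,249.01 = $47,897.27; lead counsel retains $208,249.01 − $47,897.27 = $160,351.74.

$160,351.74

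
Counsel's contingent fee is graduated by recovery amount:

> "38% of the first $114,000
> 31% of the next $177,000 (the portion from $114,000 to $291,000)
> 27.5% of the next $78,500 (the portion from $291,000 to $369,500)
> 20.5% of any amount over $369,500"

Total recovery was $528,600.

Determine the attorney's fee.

First $114,000 at 38% = $43,320.00
Next $177,000 at 31% = $54,870.00
Next $78,500 at 27.5% = $21,587.50
Remaining $159,100 at 20.5% = $32,615.50
Fee: $43,320.00 + $54,870.00 + $21,587.50 + $32,615.50 = $152,393.00

$152,393.00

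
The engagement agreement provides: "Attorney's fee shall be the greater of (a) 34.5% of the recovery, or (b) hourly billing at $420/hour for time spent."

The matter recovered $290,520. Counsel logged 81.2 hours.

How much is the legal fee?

$100,229.40

(a) 34.5% of $290,520 = $100,229.40
(b) 81.2 × $420 = $34,104.00
The greater is (a): $100,229.40.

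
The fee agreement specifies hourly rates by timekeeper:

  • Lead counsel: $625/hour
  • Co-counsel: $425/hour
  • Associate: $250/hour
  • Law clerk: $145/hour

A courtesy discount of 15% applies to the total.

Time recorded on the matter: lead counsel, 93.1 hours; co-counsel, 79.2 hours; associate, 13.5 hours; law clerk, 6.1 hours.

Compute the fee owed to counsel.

$81,690.95

Lead counsel: 93.1 × $625 = $58,187.50
Co-counsel: 79.2 × $425 = $33,660.00
Associate: 13.5 × $250 = $3,375.00
Law clerk: 6.1 × $145 = $884.50
Subtotal: $96,107.00
Less 15% discount: −$14,416.05
Total: $96,107.00 − $14,416.05 = $81,690.95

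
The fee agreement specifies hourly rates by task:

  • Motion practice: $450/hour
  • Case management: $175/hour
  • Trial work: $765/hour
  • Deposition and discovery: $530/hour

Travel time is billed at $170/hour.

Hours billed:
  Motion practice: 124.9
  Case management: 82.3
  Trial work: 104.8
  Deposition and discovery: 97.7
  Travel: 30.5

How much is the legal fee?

$207,745.50

Motion practice: 124.9 × $450 = $56,205.00
Case management: 82.3 × $175 = $14,402.50
Trial work: 104.8 × $765 = $80,172.00
Deposition and discovery: 97.7 × $530 = $51,781.00
Subtotal: $56,205.00 + $14,402.50 + $80,172.00 + $51,781.00 = $202,560.50
Travel: 30.5 × $170 = $5,185.00
Total: $202,560.50 + $5,185.00 = $207,745.50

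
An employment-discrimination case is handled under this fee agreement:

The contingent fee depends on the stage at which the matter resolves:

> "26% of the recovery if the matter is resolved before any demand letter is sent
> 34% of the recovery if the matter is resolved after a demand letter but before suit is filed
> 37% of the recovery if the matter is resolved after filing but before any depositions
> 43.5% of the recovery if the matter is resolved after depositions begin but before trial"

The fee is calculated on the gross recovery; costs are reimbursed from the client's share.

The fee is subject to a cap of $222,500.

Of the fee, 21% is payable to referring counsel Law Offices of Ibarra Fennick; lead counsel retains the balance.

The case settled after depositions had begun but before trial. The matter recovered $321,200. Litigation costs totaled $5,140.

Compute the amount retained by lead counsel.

Fee base is the gross recovery, $321,200; costs are reimbursed separately.
The matter settled after depositions had begun but before trial, so the 43.5% rate applies.
$321,200 × 43.5% = $139,722.00
$139,722.00 is under the $222,500 cap.
Referral share: 21% of $139,722.00 = $29,341.62; lead counsel retains $139,722.00 − $29,341.62 = $110,380.38.

$110,380.38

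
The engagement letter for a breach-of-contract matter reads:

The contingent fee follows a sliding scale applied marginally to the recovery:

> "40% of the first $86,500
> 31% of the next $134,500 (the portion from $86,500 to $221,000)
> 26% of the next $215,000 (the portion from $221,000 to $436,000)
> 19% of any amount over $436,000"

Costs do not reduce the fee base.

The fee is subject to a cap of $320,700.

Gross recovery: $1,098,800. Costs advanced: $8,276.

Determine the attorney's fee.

$258,127.00

Fee base is the gross recovery, $1,098,800; costs are reimbursed separately.
First $86,500 at 40% = $34,600.00
Next $134,500 at 31% = $41,695.00
Next $215,000 at 26% = $55,900.00
Remaining $662,800 at 19% = $125,932.00
Fee: $34,600.00 + $41,695.00 + $55,900.00 + $125,932.00 = $258,127.00
$258,127.00 is under the $320,700 cap.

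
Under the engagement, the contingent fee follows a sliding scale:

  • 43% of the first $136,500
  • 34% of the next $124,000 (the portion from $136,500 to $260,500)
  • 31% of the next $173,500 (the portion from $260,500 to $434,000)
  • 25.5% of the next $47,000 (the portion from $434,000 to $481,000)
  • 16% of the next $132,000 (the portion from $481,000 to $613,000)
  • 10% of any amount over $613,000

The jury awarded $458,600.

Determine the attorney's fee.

$160,913.00

First $136,500 at 43% = $58,695.00
Next $124,000 at 34% = $42,160.00
Next $173,500 at 31% = $53,785.00
Remaining $24,600 at 25.5% = $6,273.00
Fee: $58,695.00 + $42,160.00 + $53,785.00 + $6,273.00 = $160,913.00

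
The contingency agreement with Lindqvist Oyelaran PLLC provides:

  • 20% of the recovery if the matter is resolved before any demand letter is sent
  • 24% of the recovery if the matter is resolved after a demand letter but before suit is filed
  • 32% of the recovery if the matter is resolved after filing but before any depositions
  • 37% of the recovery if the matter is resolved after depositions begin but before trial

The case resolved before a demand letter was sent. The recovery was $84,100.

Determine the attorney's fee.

The matter resolved before a demand letter was sent, so the 20% rate applies.
$84,100 × 20% = $16,820.00

$16,820.00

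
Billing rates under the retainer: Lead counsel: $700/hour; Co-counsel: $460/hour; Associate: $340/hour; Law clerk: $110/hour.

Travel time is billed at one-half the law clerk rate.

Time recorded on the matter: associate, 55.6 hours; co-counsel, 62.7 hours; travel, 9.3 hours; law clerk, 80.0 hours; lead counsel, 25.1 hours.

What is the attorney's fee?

$74,627.50

Lead counsel: 25.1 × $700 = $17,570.00
Co-counsel: 62.7 × $460 = $28,842.00
Associate: 55.6 × $340 = $18,904.00
Law clerk: 80.0 × $110 = $8,800.00
Subtotal: $17,570.00 + $28,842.00 + $18,904.00 + $8,800.00 = $74,116.00
Travel: 9.3 × ($110 ÷ 2) = 9.3 × $55.00 = $511.50
Total: $74,116.00 + $511.50 = $74,627.50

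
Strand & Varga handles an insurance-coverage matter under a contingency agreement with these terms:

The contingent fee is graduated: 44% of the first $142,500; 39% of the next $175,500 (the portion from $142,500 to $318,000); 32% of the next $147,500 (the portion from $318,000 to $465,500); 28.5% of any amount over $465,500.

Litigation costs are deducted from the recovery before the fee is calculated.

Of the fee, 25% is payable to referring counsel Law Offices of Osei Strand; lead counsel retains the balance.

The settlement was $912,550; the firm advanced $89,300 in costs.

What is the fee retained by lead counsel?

Fee base (net of costs): $912,550 − $89,300 = $823,250
First $142,500 at 44% = $62,700.00
Next $175,500 at 39% = $68,445.00
Next $147,500 at 32% = $47,200.00
Remaining $357,750 at 28.5% = $101,958.75
Fee: $62,700.00 + $68,445.00 + $47,200.00 + $101,958.75 = $280,303.75
Referral share: 25% of $280,303.75 = $70,075.94; lead counsel retains $280,303.75 − $70,075.94 = $210,227.81.

$210,227.81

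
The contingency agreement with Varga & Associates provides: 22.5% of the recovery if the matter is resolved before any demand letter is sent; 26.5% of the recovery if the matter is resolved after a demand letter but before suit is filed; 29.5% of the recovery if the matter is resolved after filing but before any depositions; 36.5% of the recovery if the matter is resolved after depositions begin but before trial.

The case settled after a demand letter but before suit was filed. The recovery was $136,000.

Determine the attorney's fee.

The matter settled after a demand letter but before suit was filed, so the 26.5% rate applies.
$136,000 × 26.5% = $36,040.00

$36,040.00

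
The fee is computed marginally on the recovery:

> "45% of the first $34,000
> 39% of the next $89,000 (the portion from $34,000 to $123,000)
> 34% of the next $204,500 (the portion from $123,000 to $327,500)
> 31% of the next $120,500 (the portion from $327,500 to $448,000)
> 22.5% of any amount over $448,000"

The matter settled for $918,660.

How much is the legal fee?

$262,793.50

First $34,000 at 45% = $15,300.00
Next $89,000 at 39% = $34,710.00
Next $204,500 at 34% = $69,530.00
Next $120,500 at 31% = $37,355.00
Remaining $470,660 at 22.5% = $105,898.50
Fee: $15,300.00 + $34,710.00 + $69,530.00 + $37,355.00 + $105,898.50 = $262,793.50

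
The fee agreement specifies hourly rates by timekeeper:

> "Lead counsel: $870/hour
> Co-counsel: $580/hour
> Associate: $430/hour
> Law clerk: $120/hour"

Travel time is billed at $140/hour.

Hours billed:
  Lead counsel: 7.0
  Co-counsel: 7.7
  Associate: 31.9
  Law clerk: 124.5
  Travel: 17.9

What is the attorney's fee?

Lead counsel: 7.0 × $870 = $6,090.00
Co-counsel: 7.7 × $580 = $4,466.00
Associate: 31.9 × $430 = $13,717.00
Law clerk: 124.5 × $120 = $14,940.00
Subtotal: $6,090.00 + $4,466.00 + $13,717.00 + $14,940.00 = $39,213.00
Travel: 17.9 × $140 = $2,506.00
Total: $39,213.00 + $2,506.00 = $41,719.00

$41,719.00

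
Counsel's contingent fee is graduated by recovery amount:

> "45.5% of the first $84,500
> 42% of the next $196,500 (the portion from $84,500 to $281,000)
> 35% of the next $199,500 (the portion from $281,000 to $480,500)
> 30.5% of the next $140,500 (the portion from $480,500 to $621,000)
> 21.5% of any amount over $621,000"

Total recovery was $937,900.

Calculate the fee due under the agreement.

First $84,500 at 45.5% = $38,447.50
Next $196,500 at 42% = $82,530.00
Next $199,500 at 35% = $69,825.00
Next $140,500 at 30.5% = $42,852.50
Remaining $316,900 at 21.5% = $68,133.50
Fee: $38,447.50 + $82,530.00 + $69,825.00 + $42,852.50 + $68,133.50 = $301,788.50

$301,788.50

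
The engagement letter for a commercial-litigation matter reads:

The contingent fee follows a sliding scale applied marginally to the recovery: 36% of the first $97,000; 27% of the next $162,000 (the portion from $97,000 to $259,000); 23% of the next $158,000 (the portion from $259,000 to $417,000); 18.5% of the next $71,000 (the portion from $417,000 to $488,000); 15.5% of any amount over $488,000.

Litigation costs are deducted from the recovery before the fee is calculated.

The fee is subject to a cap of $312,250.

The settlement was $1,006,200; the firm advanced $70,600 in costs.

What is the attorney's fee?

$197,513.00

Fee base (net of costs): $1,006,200 − $70,600 = $935,600
First $97,000 at 36% = $34,920.00
Next $162,000 at 27% = $43,740.00
Next $158,000 at 23% = $36,340.00
Next $71,000 at 18.5% = $13,135.00
Remaining $447,600 at 15.5% = $69,378.00
Fee: $34,920.00 + $43,740.00 + $36,340.00 + $13,135.00 + $69,378.00 = $197,513.00
$197,513.00 is under the $312,250 cap.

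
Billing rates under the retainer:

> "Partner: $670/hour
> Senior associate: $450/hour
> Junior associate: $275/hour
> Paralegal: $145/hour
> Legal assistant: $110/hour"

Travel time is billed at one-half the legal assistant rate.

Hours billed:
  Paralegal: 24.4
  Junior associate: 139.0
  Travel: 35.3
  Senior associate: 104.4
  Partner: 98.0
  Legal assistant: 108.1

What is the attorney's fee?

Partner: 98.0 × $670 = $65,660.00
Senior associate: 104.4 × $450 = $46,980.00
Junior associate: 139.0 × $275 = $38,225.00
Paralegal: 24.4 × $145 = $3,538.00
Legal assistant: 108.1 × $110 = $11,891.00
Subtotal: $65,660.00 + $46,980.00 + $38,225.00 + $3,538.00 + $11,891.00 = $166,294.00
Travel: 35.3 × ($110 ÷ 2) = 35.3 × $55.00 = $1,941.50
Total: $166,294.00 + $1,941.50 = $168,235.50

$168,235.50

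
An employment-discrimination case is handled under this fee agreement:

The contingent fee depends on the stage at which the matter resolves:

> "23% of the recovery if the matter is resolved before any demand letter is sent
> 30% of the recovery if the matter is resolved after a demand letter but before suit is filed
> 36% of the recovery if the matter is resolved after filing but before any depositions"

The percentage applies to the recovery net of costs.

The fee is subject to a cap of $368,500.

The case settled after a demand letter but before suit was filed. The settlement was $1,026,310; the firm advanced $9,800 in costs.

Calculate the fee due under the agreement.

Fee base (net of costs): $1,026,310 − $9,800 = $1,016,510
The matter settled after a demand letter but before suit was filed, so the 30% rate applies.
$1,016,510 × 30% = $304,953.00
$304,953.00 is under the $368,500 cap.

$304,953.00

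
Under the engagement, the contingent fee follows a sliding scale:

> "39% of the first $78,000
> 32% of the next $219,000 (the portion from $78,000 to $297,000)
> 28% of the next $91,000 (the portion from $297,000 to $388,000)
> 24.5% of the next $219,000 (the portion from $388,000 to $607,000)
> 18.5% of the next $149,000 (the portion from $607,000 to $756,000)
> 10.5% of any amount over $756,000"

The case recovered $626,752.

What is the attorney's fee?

First $78,000 at 39% = $30,420.00
Next $219,000 at 32% = $70,080.00
Next $91,000 at 28% = $25,480.00
Next $219,000 at 24.5% = $53,655.00
Remaining $19,752 at 18.5% = $3,654.12
Fee: $30,420.00 + $70,080.00 + $25,480.00 + $53,655.00 + $3,654.12 = $183,289.12

$183,289.12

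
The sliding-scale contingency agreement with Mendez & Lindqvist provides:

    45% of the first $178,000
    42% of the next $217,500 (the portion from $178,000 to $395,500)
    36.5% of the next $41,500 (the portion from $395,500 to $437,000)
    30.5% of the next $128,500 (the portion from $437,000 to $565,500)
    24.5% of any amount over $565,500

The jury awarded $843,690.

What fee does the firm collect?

First $178,000 at 45% = $80,100.00
Next $217,500 at 42% = $91,350.00
Next $41,500 at 36.5% = $15,147.50
Next $128,500 at 30.5% = $39,192.50
Remaining $278,190 at 24.5% = $68,156.55
Fee: $80,100.00 + $91,350.00 + $15,147.50 + $39,192.50 + $68,156.55 = $293,946.55

$293,946.55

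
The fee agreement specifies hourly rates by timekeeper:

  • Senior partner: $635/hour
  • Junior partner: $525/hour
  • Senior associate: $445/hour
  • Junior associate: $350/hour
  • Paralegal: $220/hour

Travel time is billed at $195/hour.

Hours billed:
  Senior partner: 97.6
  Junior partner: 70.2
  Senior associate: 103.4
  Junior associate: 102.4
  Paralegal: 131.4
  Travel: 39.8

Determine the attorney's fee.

$217,353.00

Senior partner: 97.6 × $635 = $61,976.00
Junior partner: 70.2 × $525 = $36,855.00
Senior associate: 103.4 × $445 = $46,013.00
Junior associate: 102.4 × $350 = $35,840.00
Paralegal: 131.4 × $220 = $28,908.00
Subtotal: $61,976.00 + $36,855.00 + $46,013.00 + $35,840.00 + $28,908.00 = $209,592.00
Travel: 39.8 × $195 = $7,761.00
Total: $209,592.00 + $7,761.00 = $217,353.00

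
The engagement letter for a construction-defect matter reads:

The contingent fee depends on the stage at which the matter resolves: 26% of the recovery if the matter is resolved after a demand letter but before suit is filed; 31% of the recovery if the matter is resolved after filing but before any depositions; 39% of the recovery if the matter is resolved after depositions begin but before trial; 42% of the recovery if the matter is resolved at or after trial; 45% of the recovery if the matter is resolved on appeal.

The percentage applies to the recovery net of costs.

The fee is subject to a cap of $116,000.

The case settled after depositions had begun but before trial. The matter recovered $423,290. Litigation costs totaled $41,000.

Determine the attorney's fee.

$116,000.00

Fee base (net of costs): $423,290 − $41,000 = $382,290
The matter settled after depositions had begun but before trial, so the 39% rate applies.
$382,290 × 39% = $149,093.10
$149,093.10 exceeds the $116,000 cap, so the fee is capped at $116,000.00.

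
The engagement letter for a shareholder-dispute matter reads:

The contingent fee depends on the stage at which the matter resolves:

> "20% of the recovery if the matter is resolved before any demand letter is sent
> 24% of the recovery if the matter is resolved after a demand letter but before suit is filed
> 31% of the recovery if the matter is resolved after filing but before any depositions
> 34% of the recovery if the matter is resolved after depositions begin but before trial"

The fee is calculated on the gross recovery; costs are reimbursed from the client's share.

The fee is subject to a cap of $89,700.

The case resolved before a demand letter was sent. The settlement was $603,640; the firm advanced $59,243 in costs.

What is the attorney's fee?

Fee base is the gross recovery, $603,640; costs are reimbursed separately.
The matter resolved before a demand letter was sent, so the 20% rate applies.
$603,640 × 20% = $120,728.00
$120,728.00 exceeds the $89,700 cap, so the fee is capped at $89,700.00.

$89,700.00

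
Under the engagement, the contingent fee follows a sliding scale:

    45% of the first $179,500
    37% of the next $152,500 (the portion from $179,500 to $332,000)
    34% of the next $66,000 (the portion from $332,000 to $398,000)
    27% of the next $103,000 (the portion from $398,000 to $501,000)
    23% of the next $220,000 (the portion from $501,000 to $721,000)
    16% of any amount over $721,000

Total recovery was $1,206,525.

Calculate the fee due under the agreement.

$315,734.00

First $179,500 at 45% = $80,775.00
Next $152,500 at 37% = $56,425.00
Next $66,000 at 34% = $22,440.00
Next $103,000 at 27% = $27,810.00
Next $220,000 at 23% = $50,600.00
Remaining $485,525 at 16% = $77,684.00
Fee: $80,775.00 + $56,425.00 + $22,440.00 + $27,810.00 + $50,600.00 + $77,684.00 = $315,734.00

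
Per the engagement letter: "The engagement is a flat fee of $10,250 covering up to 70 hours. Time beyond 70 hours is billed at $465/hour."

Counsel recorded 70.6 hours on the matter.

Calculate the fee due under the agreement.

Flat fee: $10,250.00
Excess hours: 70.6 − 70 = 0.6
Overrun: 0.6 × $465 = $279.00
Total: $10,250.00 + $279.00 = $10,529.00

$10,529.00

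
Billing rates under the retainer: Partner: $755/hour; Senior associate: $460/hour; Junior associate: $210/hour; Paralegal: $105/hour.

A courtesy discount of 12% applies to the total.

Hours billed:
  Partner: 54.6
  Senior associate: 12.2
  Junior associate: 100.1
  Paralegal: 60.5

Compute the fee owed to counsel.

$65,303.48

Partner: 54.6 × $755 = $41,223.00
Senior associate: 12.2 × $460 = $5,612.00
Junior associate: 100.1 × $210 = $21,021.00
Paralegal: 60.5 × $105 = $6,352.50
Subtotal: $74,208.50
Less 12% discount: −$8,905.02
Total: $74,208.50 − $8,905.02 = $65,303.48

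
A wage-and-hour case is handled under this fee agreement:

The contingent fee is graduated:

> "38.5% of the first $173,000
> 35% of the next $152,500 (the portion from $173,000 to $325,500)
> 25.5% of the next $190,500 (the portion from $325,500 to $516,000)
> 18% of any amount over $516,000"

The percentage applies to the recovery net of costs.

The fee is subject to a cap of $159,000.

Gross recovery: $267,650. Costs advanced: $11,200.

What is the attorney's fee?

$95,812.50

Fee base (net of costs): $267,650 − $11,200 = $256,450
First $173,000 at 38.5% = $66,605.00
Remaining $83,450 at 35% = $29,207.50
Fee: $66,605.00 + $29,207.50 = $95,812.50
$95,812.50 is under the $159,000 cap.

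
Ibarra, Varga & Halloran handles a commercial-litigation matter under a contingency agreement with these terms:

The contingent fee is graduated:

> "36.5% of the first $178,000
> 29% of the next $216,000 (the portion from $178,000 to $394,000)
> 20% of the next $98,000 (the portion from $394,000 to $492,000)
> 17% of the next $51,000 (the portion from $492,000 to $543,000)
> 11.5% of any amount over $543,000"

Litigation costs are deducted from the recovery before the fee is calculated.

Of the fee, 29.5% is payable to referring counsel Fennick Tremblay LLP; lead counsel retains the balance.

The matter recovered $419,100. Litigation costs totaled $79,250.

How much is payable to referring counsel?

Fee base (net of costs): $419,100 − $79,250 = $339,850
First $178,000 at 36.5% = $64,970.00
Remaining $161,850 at 29% = $46,936.50
Fee: $64,970.00 + $46,936.50 = $111,906.50
Referral share: 29.5% of $111,906.50 = $33,012.42; lead counsel retains $111,906.50 − $33,012.42 = $78,894.08.

$33,012.42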